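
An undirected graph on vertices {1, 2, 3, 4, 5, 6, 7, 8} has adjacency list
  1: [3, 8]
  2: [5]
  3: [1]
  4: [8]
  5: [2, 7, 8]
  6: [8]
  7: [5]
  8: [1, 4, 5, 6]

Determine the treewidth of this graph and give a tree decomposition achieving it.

Every bag has size at most 2, so the width is 2 − 1 = 1 and tw(G) ≤ 1. G has an edge, so its treewidth is at least 1. Hence tw(G) = 1 exactly.

Treewidth 1.
Bags: B1 = {1, 3}  B2 = {1, 8}  B3 = {5, 8}  B4 = {5, 7}  B5 = {4, 8}  B6 = {2, 5}  B7 = {6, 8}
Tree: B1–B2, B2–B3, B3–B4, B2–B5, B4–B6, B2–B7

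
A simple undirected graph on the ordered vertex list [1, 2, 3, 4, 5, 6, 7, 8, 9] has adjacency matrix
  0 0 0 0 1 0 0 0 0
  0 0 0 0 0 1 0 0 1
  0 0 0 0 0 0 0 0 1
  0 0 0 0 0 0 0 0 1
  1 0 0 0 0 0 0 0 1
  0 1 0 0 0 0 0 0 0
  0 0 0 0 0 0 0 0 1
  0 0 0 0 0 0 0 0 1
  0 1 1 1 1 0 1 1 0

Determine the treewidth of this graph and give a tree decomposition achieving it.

Treewidth 1.
One optimal decomposition is:
Bags: B1 = {7, 9}  B2 = {5, 9}  B3 = {1, 5}  B4 = {3, 9}  B5 = {8, 9}  B6 = {4, 9}  B7 = {2, 9}  B8 = {2, 6}
Tree: B1–B2, B2–B3, B2–B4, B4–B5, B4–B6, B1–B7, B7–B8

The largest bag has 2 vertices, giving width 1; this decomposition certifies tw(G) ≤ 1. Any graph with an edge has treewidth ≥ 1, and G has the edge 9–7. Therefore the treewidth is 1.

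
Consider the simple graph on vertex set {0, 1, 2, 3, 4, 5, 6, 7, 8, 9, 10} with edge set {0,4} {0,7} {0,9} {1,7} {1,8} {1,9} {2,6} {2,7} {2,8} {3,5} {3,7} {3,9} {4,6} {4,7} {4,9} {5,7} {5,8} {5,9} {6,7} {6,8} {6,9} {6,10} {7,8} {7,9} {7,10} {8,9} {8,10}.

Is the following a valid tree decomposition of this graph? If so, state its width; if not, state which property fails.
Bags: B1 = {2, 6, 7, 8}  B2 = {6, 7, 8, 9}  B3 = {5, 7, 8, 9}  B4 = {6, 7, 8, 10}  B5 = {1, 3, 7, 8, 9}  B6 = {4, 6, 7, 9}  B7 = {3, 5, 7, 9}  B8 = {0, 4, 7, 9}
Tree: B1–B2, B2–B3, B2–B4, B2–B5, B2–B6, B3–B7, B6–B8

No — bags containing vertex 3 are not connected in the tree.

A tree decomposition must satisfy three properties: every vertex lies in some bag; for every edge, both endpoints lie together in some bag; and for every vertex, the bags containing it form a connected subtree. Here bags containing vertex 3 are not connected in the tree, so the decomposition is invalid.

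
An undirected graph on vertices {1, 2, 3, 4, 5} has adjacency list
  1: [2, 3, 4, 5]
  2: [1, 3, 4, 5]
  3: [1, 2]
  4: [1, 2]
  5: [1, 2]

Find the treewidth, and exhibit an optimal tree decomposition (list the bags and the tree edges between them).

Treewidth 2.
Bags: B1 = {1, 2, 3}  B2 = {1, 2, 5}  B3 = {1, 2, 4}
Tree: B1–B2, B1–B3

Every bag has size at most 3, so the width is 3 − 1 = 2 and tw(G) ≤ 2. On the other hand G contains the 3-clique {1, 2, 3}. A clique must lie in a single bag of any decomposition, so no decomposition can have width below 2. Combining the bounds, tw(G) = 2.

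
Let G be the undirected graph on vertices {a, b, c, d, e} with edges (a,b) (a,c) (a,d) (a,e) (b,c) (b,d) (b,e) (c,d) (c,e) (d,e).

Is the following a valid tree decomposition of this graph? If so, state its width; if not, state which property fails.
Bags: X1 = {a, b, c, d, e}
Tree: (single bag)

Vertex coverage: the bags together contain {a, b, c, d, e}, the full vertex set. Edge coverage: each edge of G has both endpoints in at least one bag. Running intersection: for every vertex, the bags containing it form a connected subtree. All three properties hold, so this is a valid tree decomposition of width max|bag| − 1 = 4, and hence tw(G) ≤ 4.

Yes; width 4.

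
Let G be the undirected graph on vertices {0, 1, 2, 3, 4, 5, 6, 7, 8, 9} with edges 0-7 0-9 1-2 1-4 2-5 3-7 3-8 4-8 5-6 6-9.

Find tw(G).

A width-2 tree decomposition is:
Bags: B1 = {2, 5, 6}  B2 = {1, 2, 6}  B3 = {1, 4, 6}  B4 = {4, 6, 8}  B5 = {3, 6, 8}  B6 = {3, 6, 7}  B7 = {0, 6, 7}  B8 = {0, 6, 9}
Tree: B1–B2, B2–B3, B3–B4, B4–B5, B5–B6, B6–B7, B7–B8
Every bag has size at most 3, so the width is 3 − 1 = 2 and tw(G) ≤ 2. Since 6–5–2–1–4–8–3–7–0–9–6 is a cycle in G, G is not acyclic. Forests are exactly the graphs of treewidth ≤ 1, so tw(G) ≥ 2. The upper and lower bounds meet at 2, so that is the treewidth.

2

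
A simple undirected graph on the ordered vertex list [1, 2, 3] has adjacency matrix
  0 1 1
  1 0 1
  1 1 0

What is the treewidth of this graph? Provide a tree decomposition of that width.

With just one bag of size 3, the width is 3 − 1 = 2, so tw(G) ≤ 2. For the lower bound, the 3 vertices {1, 2, 3} are pairwise adjacent, and any tree decomposition puts a clique entirely inside one bag — forcing width ≥ 2. The upper and lower bounds meet at 2, so that is the treewidth.

Treewidth 2.
Bags: B1 = {1, 2, 3}
Tree: (single bag)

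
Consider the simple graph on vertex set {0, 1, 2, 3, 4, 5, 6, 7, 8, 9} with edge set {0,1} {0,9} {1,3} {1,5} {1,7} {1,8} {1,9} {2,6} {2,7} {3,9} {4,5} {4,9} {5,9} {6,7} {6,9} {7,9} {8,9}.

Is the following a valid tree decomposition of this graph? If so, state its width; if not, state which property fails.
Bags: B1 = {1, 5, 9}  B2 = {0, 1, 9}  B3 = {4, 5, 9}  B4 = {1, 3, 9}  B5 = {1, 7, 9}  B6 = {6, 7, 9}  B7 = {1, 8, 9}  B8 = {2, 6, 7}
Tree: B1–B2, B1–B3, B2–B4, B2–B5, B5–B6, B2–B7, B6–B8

Yes; width 2.

Checking the three conditions: (i) the bags cover all of {0, 1, 2, 3, 4, 5, 6, 7, 8, 9}; (ii) for each edge, some bag contains both endpoints; (iii) the bags containing any fixed vertex form a subtree. All hold, so the decomposition is valid with width 3 − 1 = 2.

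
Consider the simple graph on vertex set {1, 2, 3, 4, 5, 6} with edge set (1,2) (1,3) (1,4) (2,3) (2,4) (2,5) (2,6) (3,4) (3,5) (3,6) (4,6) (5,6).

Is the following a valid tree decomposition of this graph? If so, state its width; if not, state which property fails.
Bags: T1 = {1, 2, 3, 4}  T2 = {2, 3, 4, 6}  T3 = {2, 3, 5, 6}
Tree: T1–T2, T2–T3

Yes; width 3.

Every vertex of G appears in some bag (union = {1, 2, 3, 4, 5, 6}); every edge is covered by a bag; and for each vertex v the set of bags containing v is connected in the bag tree. The decomposition is therefore valid. The largest bag has 4 vertices, so the width is 3.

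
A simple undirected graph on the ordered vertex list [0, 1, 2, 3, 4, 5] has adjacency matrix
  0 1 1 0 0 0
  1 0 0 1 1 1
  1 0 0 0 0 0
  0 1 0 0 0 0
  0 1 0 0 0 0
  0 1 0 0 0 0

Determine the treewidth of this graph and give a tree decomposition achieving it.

The largest bag has 2 vertices, giving width 1; this decomposition certifies tw(G) ≤ 1. G has an edge, so its treewidth is at least 1. Combining the bounds, tw(G) = 1.

Treewidth 1.
One optimal decomposition is:
Bags: B1 = {1, 4}  B2 = {1, 5}  B3 = {0, 1}  B4 = {1, 3}  B5 = {0, 2}
Tree: B1–B2, B2–B3, B1–B4, B3–B5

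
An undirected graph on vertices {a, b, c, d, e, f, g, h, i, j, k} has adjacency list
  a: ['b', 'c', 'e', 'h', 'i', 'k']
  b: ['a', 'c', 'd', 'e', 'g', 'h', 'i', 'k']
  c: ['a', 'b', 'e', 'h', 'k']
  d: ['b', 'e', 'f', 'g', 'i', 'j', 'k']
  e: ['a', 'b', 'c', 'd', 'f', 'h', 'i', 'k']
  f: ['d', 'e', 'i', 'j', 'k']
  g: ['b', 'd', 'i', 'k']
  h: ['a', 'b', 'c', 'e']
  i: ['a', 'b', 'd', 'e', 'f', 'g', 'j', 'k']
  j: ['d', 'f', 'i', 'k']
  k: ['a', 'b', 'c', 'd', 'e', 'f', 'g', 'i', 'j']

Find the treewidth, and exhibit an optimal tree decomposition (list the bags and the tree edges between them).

Treewidth 4.
Bags: B1 = {b, d, e, i, k}  B2 = {d, e, f, i, k}  B3 = {b, d, g, i, k}  B4 = {d, f, i, j, k}  B5 = {a, b, e, i, k}  B6 = {a, b, c, e, k}  B7 = {a, b, c, e, h}
Tree: B1–B2, B1–B3, B2–B4, B1–B5, B5–B6, B6–B7

The largest bag has 5 vertices, giving width 4; this decomposition certifies tw(G) ≤ 4. On the other hand G contains the 5-clique {a, b, c, e, h}. A clique must lie in a single bag of any decomposition, so no decomposition can have width below 4. Combining the bounds, tw(G) = 4.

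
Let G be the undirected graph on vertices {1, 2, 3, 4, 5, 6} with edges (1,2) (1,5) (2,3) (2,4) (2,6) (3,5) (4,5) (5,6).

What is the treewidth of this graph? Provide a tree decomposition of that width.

Treewidth 2.
Bags: B1 = {2, 5, 6}  B2 = {1, 2, 5}  B3 = {2, 3, 5}  B4 = {2, 4, 5}
Tree: B1–B2, B2–B3, B3–B4

Every bag has size at most 3, so the width is 3 − 1 = 2 and tw(G) ≤ 2. For the lower bound, G contains the cycle 6–2–1–5–6, so G is not a forest; only forests have treewidth ≤ 1, hence tw(G) ≥ 2. Hence tw(G) = 2 exactly.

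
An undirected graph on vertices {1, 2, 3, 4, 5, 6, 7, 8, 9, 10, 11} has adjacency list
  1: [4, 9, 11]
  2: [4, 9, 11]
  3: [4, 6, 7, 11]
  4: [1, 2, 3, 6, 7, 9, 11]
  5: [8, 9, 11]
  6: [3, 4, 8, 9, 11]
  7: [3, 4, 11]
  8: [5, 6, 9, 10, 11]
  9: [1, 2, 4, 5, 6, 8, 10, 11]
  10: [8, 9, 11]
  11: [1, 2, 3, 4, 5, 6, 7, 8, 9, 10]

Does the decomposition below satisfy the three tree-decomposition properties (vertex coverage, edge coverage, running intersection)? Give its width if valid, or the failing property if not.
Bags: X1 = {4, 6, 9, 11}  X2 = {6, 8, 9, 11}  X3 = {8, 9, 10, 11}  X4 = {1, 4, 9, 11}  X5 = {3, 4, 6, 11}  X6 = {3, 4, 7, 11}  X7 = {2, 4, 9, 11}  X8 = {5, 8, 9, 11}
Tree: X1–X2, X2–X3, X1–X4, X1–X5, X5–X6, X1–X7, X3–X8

Every vertex of G appears in some bag (union = {1, 2, 3, 4, 5, 6, 7, 8, 9, 10, 11}); every edge is covered by a bag; and for each vertex v the set of bags containing v is connected in the bag tree. The decomposition is therefore valid. The largest bag has 4 vertices, so the width is 3.

Yes; width 3.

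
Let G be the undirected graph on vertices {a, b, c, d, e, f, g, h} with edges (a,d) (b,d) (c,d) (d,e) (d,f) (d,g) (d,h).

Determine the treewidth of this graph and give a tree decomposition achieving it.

Each bag holds 2 vertices, so the decomposition has width 1, which upper-bounds the treewidth. Since G has at least one edge (e.g. d–e), it is not an edgeless graph, so tw(G) ≥ 1. Therefore the treewidth is 1.

Treewidth 1.
Bags: B1 = {d, e}  B2 = {c, d}  B3 = {d, f}  B4 = {b, d}  B5 = {d, h}  B6 = {d, g}  B7 = {a, d}
Tree: B1–B2, B2–B3, B2–B4, B3–B5, B3–B6, B4–B7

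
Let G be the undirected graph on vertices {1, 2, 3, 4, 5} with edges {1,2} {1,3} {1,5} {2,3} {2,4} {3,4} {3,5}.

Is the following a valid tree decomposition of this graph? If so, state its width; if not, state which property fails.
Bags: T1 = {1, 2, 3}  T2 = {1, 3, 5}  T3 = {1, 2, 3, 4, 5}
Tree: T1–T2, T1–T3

A tree decomposition must satisfy three properties: every vertex lies in some bag; for every edge, both endpoints lie together in some bag; and for every vertex, the bags containing it form a connected subtree. Here bags containing vertex 5 are not connected in the tree, so the decomposition is invalid.

No — bags containing vertex 5 are not connected in the tree.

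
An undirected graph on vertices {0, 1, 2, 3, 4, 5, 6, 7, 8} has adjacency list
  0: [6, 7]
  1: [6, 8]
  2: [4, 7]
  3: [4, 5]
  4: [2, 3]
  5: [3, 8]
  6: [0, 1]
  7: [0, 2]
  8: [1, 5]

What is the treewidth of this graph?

2

A width-2 tree decomposition is:
Bags: B1 = {2, 3, 4}  B2 = {2, 3, 7}  B3 = {0, 3, 7}  B4 = {0, 3, 6}  B5 = {1, 3, 6}  B6 = {1, 3, 8}  B7 = {3, 5, 8}
Tree: B1–B2, B2–B3, B3–B4, B4–B5, B5–B6, B6–B7
Each bag holds 3 vertices, so the decomposition has width 2, which upper-bounds the treewidth. Since 3–4–2–7–0–6–1–8–5–3 is a cycle in G, G is not acyclic. Forests are exactly the graphs of treewidth ≤ 1, so tw(G) ≥ 2. Hence tw(G) = 2 exactly.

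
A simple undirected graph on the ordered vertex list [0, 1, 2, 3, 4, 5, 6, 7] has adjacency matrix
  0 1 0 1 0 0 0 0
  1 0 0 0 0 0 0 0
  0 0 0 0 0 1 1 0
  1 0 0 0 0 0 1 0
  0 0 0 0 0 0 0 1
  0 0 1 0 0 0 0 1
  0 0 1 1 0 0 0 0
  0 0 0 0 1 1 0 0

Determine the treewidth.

1

A width-1 tree decomposition is:
Bags: B1 = {4, 7}  B2 = {5, 7}  B3 = {2, 5}  B4 = {2, 6}  B5 = {3, 6}  B6 = {0, 3}  B7 = {0, 1}
Tree: B1–B2, B2–B3, B3–B4, B4–B5, B5–B6, B6–B7
Every bag has size at most 2, so the width is 2 − 1 = 1 and tw(G) ≤ 1. G has an edge, so its treewidth is at least 1. Therefore the treewidth is 1.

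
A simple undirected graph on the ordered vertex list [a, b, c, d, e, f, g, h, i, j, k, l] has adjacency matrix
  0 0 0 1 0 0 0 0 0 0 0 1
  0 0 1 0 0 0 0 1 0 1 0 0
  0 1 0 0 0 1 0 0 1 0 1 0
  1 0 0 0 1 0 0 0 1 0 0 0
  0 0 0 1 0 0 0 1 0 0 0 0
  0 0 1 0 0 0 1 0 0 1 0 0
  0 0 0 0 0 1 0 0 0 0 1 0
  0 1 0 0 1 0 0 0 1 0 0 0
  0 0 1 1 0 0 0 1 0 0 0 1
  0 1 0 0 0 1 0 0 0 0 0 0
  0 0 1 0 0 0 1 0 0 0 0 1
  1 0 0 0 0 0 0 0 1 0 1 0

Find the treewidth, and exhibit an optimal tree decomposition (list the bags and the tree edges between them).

Treewidth 3.
One optimal decomposition is:
Bags: B1 = {f, g, j, k}  B2 = {c, f, j, k}  B3 = {b, c, j, k}  B4 = {b, c, k, l}  B5 = {b, c, i, l}  B6 = {b, h, i, l}  B7 = {a, h, i, l}  B8 = {a, d, h, i}  B9 = {a, d, e, h}
Tree: B1–B2, B2–B3, B3–B4, B4–B5, B5–B6, B6–B7, B7–B8, B8–B9

Each bag holds 4 vertices, so the decomposition has width 3, which upper-bounds the treewidth. For the lower bound: the 4 vertex sets {f,g,j}, {k}, {c}, {b,h,i,l} are disjoint, each induces a connected subgraph, and every pair is joined by at least one edge of G. Contracting each set to a single vertex therefore yields K_{4} as a minor, and since treewidth is minor-monotone, tw(G) ≥ tw(K_{4}) = 3. The upper and lower bounds meet at 3, so that is the treewidth.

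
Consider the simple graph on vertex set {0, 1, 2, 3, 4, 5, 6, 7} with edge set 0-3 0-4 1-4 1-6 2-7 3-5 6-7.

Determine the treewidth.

A width-1 tree decomposition is:
Bags: B1 = {3, 5}  B2 = {0, 3}  B3 = {0, 4}  B4 = {1, 4}  B5 = {1, 6}  B6 = {6, 7}  B7 = {2, 7}
Tree: B1–B2, B2–B3, B3–B4, B4–B5, B5–B6, B6–B7
Every bag has size at most 2, so the width is 2 − 1 = 1 and tw(G) ≤ 1. G has an edge, so its treewidth is at least 1. Therefore the treewidth is 1.

1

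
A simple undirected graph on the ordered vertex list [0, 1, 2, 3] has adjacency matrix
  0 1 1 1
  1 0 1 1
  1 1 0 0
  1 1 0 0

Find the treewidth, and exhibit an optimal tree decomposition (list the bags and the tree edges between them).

Treewidth 2.
One optimal decomposition is:
Bags: B1 = {0, 1, 3}  B2 = {0, 1, 2}
Tree: B1–B2

Every bag has size at most 3, so the width is 3 − 1 = 2 and tw(G) ≤ 2. For the lower bound, the 3 vertices {0, 1, 2} are pairwise adjacent, and any tree decomposition puts a clique entirely inside one bag — forcing width ≥ 2. Hence tw(G) = 2 exactly.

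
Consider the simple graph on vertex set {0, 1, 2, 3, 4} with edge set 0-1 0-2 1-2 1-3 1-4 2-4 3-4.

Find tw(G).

A width-2 tree decomposition is:
Bags: B1 = {1, 2, 4}  B2 = {1, 3, 4}  B3 = {0, 1, 2}
Tree: B1–B2, B1–B3
The largest bag has 3 vertices, giving width 2; this decomposition certifies tw(G) ≤ 2. Conversely, {0, 1, 2} is a clique of size 3, and the vertices of any clique must share a bag in every tree decomposition; so some bag has ≥ 3 vertices and tw(G) ≥ 2. The upper and lower bounds meet at 2, so that is the treewidth.

2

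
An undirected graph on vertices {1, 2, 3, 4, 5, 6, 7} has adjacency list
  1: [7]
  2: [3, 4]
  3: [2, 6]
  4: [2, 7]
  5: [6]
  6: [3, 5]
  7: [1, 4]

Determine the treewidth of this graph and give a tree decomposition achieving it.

Treewidth 1.
Bags: B1 = {1, 7}  B2 = {4, 7}  B3 = {2, 4}  B4 = {2, 3}  B5 = {3, 6}  B6 = {5, 6}
Tree: B1–B2, B2–B3, B3–B4, B4–B5, B5–B6

The largest bag has 2 vertices, giving width 1; this decomposition certifies tw(G) ≤ 1. Since G has at least one edge (e.g. 1–7), it is not an edgeless graph, so tw(G) ≥ 1. Therefore the treewidth is 1.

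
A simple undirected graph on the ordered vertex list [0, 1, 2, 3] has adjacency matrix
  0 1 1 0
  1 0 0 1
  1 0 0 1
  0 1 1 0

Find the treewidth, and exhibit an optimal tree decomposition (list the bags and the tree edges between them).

Each bag holds 3 vertices, so the decomposition has width 2, which upper-bounds the treewidth. For the lower bound, G contains the cycle 3–2–0–1–3, so G is not a forest; only forests have treewidth ≤ 1, hence tw(G) ≥ 2. Hence tw(G) = 2 exactly.

Treewidth 2.
One such decomposition:
Bags: B1 = {0, 2, 3}  B2 = {0, 1, 3}
Tree: B1–B2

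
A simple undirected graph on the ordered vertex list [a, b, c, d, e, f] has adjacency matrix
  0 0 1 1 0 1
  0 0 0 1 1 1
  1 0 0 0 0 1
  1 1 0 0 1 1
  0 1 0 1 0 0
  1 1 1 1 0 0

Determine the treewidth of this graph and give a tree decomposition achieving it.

Treewidth 2.
Bags: B1 = {a, d, f}  B2 = {b, d, f}  B3 = {b, d, e}  B4 = {a, c, f}
Tree: B1–B2, B2–B3, B1–B4

Each bag holds 3 vertices, so the decomposition has width 2, which upper-bounds the treewidth. Conversely, {b, d, e} is a clique of size 3, and the vertices of any clique must share a bag in every tree decomposition; so some bag has ≥ 3 vertices and tw(G) ≥ 2. Combining the bounds, tw(G) = 2.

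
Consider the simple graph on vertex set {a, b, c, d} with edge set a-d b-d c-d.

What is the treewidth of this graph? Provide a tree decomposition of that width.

The largest bag has 2 vertices, giving width 1; this decomposition certifies tw(G) ≤ 1. G has an edge, so its treewidth is at least 1. Hence tw(G) = 1 exactly.

Treewidth 1.
Bags: B1 = {c, d}  B2 = {b, d}  B3 = {a, d}
Tree: B1–B2, B2–B3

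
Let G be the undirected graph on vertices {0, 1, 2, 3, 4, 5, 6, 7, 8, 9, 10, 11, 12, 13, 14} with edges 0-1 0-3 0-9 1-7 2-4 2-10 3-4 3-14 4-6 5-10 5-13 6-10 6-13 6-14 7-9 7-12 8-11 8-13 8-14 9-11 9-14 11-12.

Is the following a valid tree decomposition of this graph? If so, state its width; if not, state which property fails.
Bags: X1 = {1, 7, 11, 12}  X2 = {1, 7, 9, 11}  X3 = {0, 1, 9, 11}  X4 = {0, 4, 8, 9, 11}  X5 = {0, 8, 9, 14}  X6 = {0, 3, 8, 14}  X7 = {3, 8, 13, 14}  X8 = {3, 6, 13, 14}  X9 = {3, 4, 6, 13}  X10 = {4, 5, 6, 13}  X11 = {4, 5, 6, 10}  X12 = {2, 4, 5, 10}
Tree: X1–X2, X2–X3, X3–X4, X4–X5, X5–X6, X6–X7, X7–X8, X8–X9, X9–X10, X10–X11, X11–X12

A tree decomposition must satisfy three properties: every vertex lies in some bag; for every edge, both endpoints lie together in some bag; and for every vertex, the bags containing it form a connected subtree. Here bags containing vertex 4 are not connected in the tree, so the decomposition is invalid.

No — bags containing vertex 4 are not connected in the tree.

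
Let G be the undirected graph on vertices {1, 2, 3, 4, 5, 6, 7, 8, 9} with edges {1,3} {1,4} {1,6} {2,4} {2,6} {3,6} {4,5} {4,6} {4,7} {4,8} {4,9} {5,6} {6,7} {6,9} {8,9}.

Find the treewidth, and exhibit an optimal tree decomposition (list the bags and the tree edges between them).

Each bag holds 3 vertices, so the decomposition has width 2, which upper-bounds the treewidth. On the other hand G contains the 3-clique {1, 3, 6}. A clique must lie in a single bag of any decomposition, so no decomposition can have width below 2. Hence tw(G) = 2 exactly.

Treewidth 2.
Bags: B1 = {1, 4, 6}  B2 = {4, 6, 9}  B3 = {1, 3, 6}  B4 = {4, 8, 9}  B5 = {4, 5, 6}  B6 = {4, 6, 7}  B7 = {2, 4, 6}
Tree: B1–B2, B1–B3, B2–B4, B1–B5, B2–B6, B1–B7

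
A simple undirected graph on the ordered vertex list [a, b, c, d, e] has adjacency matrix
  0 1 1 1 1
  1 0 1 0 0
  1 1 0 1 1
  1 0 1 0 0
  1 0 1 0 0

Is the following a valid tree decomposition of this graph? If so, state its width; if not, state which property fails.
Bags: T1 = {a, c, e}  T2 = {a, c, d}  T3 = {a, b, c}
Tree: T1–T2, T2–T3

Yes; width 2.

Vertex coverage: the bags together contain {a, b, c, d, e}, the full vertex set. Edge coverage: each edge of G has both endpoints in at least one bag. Running intersection: for every vertex, the bags containing it form a connected subtree. All three properties hold, so this is a valid tree decomposition of width max|bag| − 1 = 2, and hence tw(G) ≤ 2.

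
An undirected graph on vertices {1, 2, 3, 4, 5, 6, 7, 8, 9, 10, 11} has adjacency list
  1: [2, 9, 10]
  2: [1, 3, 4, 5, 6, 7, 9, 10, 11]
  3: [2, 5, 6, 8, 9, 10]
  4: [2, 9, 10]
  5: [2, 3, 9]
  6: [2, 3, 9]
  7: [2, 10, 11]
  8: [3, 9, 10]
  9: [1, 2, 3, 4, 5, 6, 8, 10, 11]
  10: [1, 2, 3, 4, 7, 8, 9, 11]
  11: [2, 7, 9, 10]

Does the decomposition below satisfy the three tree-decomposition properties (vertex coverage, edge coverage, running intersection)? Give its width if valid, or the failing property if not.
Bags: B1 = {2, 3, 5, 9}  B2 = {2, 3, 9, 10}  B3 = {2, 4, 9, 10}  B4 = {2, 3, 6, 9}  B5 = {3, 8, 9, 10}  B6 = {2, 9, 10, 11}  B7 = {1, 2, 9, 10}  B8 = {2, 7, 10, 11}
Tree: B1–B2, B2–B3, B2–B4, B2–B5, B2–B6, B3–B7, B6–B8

Every vertex of G appears in some bag (union = {1, 2, 3, 4, 5, 6, 7, 8, 9, 10, 11}); every edge is covered by a bag; and for each vertex v the set of bags containing v is connected in the bag tree. The decomposition is therefore valid. The largest bag has 4 vertices, so the width is 3.

Yes; width 3.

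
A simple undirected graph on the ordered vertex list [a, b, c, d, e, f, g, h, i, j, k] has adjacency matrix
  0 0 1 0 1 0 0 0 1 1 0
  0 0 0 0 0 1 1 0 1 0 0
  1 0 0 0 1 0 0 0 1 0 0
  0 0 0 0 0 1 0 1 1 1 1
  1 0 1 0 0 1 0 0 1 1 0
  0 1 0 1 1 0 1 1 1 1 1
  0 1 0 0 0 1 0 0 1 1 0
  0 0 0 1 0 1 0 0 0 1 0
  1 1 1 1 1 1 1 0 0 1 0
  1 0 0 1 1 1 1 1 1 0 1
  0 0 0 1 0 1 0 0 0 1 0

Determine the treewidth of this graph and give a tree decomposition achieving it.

Each bag holds 4 vertices, so the decomposition has width 3, which upper-bounds the treewidth. For the lower bound, the 4 vertices {a, e, i, j} are pairwise adjacent, and any tree decomposition puts a clique entirely inside one bag — forcing width ≥ 3. The upper and lower bounds meet at 3, so that is the treewidth.

Treewidth 3.
Bags: B1 = {d, f, i, j}  B2 = {f, g, i, j}  B3 = {e, f, i, j}  B4 = {b, f, g, i}  B5 = {a, e, i, j}  B6 = {a, c, e, i}  B7 = {d, f, h, j}  B8 = {d, f, j, k}
Tree: B1–B2, B1–B3, B2–B4, B3–B5, B5–B6, B1–B7, B1–B8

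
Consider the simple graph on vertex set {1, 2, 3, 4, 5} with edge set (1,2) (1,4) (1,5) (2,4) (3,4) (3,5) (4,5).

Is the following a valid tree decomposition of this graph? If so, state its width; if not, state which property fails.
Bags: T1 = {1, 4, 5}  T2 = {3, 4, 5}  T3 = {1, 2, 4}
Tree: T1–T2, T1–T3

Yes; width 2.

Every vertex of G appears in some bag (union = {1, 2, 3, 4, 5}); every edge is covered by a bag; and for each vertex v the set of bags containing v is connected in the bag tree. The decomposition is therefore valid. The largest bag has 3 vertices, so the width is 2.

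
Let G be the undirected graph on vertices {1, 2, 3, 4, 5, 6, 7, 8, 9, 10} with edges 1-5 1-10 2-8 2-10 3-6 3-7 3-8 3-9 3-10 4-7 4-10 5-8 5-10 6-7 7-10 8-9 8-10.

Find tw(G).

A width-2 tree decomposition is:
Bags: B1 = {3, 7, 10}  B2 = {3, 8, 10}  B3 = {4, 7, 10}  B4 = {3, 8, 9}  B5 = {3, 6, 7}  B6 = {2, 8, 10}  B7 = {5, 8, 10}  B8 = {1, 5, 10}
Tree: B1–B2, B1–B3, B2–B4, B1–B5, B2–B6, B2–B7, B7–B8
Each bag holds 3 vertices, so the decomposition has width 2, which upper-bounds the treewidth. For the lower bound, the 3 vertices {3, 8, 9} are pairwise adjacent, and any tree decomposition puts a clique entirely inside one bag — forcing width ≥ 2. Combining the bounds, tw(G) = 2.

2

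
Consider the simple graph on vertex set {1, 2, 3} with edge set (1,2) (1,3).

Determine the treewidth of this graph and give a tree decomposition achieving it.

Treewidth 1.
Bags: B1 = {1, 2}  B2 = {1, 3}
Tree: B1–B2

The largest bag has 2 vertices, giving width 1; this decomposition certifies tw(G) ≤ 1. Any graph with an edge has treewidth ≥ 1, and G has the edge 2–1. Hence tw(G) = 1 exactly.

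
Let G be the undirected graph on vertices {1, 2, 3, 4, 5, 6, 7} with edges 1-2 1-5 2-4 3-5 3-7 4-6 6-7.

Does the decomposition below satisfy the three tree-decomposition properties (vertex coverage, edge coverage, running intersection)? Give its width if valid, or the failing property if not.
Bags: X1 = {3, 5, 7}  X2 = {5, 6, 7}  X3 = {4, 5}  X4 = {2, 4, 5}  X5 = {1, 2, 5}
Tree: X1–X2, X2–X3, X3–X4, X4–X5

No — edge (6,4) lies in no bag.

A tree decomposition must satisfy three properties: every vertex lies in some bag; for every edge, both endpoints lie together in some bag; and for every vertex, the bags containing it form a connected subtree. Here edge (6,4) lies in no bag, so the decomposition is invalid.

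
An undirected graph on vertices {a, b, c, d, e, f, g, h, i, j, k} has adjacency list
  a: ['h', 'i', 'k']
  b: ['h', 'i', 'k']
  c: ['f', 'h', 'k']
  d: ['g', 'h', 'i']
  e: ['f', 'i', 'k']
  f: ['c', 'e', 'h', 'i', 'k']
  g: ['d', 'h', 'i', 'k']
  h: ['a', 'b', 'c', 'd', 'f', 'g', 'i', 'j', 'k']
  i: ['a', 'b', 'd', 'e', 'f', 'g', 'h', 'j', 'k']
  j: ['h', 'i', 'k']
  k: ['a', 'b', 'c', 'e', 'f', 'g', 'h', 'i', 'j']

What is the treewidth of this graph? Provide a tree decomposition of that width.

Each bag holds 4 vertices, so the decomposition has width 3, which upper-bounds the treewidth. On the other hand G contains the 4-clique {e, f, i, k}. A clique must lie in a single bag of any decomposition, so no decomposition can have width below 3. Hence tw(G) = 3 exactly.

Treewidth 3.
Bags: B1 = {f, h, i, k}  B2 = {h, i, j, k}  B3 = {b, h, i, k}  B4 = {a, h, i, k}  B5 = {c, f, h, k}  B6 = {g, h, i, k}  B7 = {e, f, i, k}  B8 = {d, g, h, i}
Tree: B1–B2, B2–B3, B1–B4, B1–B5, B4–B6, B1–B7, B6–B8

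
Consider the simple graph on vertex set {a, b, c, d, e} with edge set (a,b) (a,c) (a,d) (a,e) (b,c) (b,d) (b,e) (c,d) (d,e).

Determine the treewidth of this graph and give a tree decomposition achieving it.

Treewidth 3.
Bags: B1 = {a, b, d, e}  B2 = {a, b, c, d}
Tree: B1–B2

Each bag holds 4 vertices, so the decomposition has width 3, which upper-bounds the treewidth. Conversely, {a, b, d, e} is a clique of size 4, and the vertices of any clique must share a bag in every tree decomposition; so some bag has ≥ 4 vertices and tw(G) ≥ 3. The upper and lower bounds meet at 3, so that is the treewidth.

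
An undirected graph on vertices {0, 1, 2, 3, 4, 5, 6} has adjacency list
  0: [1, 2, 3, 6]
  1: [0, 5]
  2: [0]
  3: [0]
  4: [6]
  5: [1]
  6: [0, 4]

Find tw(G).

A width-1 tree decomposition is:
Bags: B1 = {0, 1}  B2 = {0, 6}  B3 = {0, 3}  B4 = {4, 6}  B5 = {0, 2}  B6 = {1, 5}
Tree: B1–B2, B1–B3, B2–B4, B3–B5, B1–B6
The largest bag has 2 vertices, giving width 1; this decomposition certifies tw(G) ≤ 1. Since G has at least one edge (e.g. 0–1), it is not an edgeless graph, so tw(G) ≥ 1. The upper and lower bounds meet at 1, so that is the treewidth.

1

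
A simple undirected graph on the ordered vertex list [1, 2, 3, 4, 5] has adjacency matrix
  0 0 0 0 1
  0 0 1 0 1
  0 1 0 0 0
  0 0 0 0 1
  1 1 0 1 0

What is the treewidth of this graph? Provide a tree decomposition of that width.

Treewidth 1.
One such decomposition:
Bags: B1 = {4, 5}  B2 = {2, 5}  B3 = {1, 5}  B4 = {2, 3}
Tree: B1–B2, B2–B3, B2–B4

Every bag has size at most 2, so the width is 2 − 1 = 1 and tw(G) ≤ 1. G has an edge, so its treewidth is at least 1. Combining the bounds, tw(G) = 1.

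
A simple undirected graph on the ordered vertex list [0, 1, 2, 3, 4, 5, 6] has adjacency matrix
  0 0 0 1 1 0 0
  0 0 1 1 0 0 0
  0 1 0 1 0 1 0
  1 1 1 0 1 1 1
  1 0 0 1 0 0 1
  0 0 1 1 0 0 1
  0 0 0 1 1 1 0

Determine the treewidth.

2

A width-2 tree decomposition is:
Bags: B1 = {3, 4, 6}  B2 = {3, 5, 6}  B3 = {2, 3, 5}  B4 = {1, 2, 3}  B5 = {0, 3, 4}
Tree: B1–B2, B2–B3, B3–B4, B1–B5
Each bag holds 3 vertices, so the decomposition has width 2, which upper-bounds the treewidth. Conversely, {0, 3, 4} is a clique of size 3, and the vertices of any clique must share a bag in every tree decomposition; so some bag has ≥ 3 vertices and tw(G) ≥ 2. The upper and lower bounds meet at 2, so that is the treewidth.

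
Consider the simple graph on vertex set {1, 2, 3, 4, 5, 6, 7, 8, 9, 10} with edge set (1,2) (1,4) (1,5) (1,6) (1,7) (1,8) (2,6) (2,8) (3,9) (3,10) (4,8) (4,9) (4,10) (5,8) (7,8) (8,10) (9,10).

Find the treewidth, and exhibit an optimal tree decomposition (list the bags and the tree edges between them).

Every bag has size at most 3, so the width is 3 − 1 = 2 and tw(G) ≤ 2. On the other hand G contains the 3-clique {1, 2, 8}. A clique must lie in a single bag of any decomposition, so no decomposition can have width below 2. The upper and lower bounds meet at 2, so that is the treewidth.

Treewidth 2.
Bags: B1 = {1, 2, 8}  B2 = {1, 4, 8}  B3 = {1, 7, 8}  B4 = {4, 8, 10}  B5 = {4, 9, 10}  B6 = {1, 2, 6}  B7 = {3, 9, 10}  B8 = {1, 5, 8}
Tree: B1–B2, B2–B3, B2–B4, B4–B5, B1–B6, B5–B7, B3–B8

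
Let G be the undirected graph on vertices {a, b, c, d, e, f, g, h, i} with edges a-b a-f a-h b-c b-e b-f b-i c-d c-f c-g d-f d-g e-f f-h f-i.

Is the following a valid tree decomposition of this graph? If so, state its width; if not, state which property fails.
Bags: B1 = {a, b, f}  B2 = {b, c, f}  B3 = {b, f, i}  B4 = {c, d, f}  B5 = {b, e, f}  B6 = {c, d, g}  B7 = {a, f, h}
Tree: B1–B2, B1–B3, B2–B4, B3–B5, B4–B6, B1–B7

Yes; width 2.

Vertex coverage: the bags together contain {a, b, c, d, e, f, g, h, i}, the full vertex set. Edge coverage: each edge of G has both endpoints in at least one bag. Running intersection: for every vertex, the bags containing it form a connected subtree. All three properties hold, so this is a valid tree decomposition of width max|bag| − 1 = 2, and hence tw(G) ≤ 2.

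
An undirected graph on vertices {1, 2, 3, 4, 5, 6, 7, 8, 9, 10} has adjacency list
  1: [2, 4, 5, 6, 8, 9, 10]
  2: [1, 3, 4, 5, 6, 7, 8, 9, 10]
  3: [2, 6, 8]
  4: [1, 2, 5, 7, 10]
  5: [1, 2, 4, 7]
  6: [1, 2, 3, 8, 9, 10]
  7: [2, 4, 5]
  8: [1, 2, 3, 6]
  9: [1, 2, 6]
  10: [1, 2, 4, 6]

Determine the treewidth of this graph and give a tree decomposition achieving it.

Treewidth 3.
Bags: B1 = {1, 2, 6, 8}  B2 = {1, 2, 6, 9}  B3 = {1, 2, 6, 10}  B4 = {1, 2, 4, 10}  B5 = {1, 2, 4, 5}  B6 = {2, 3, 6, 8}  B7 = {2, 4, 5, 7}
Tree: B1–B2, B1–B3, B3–B4, B4–B5, B1–B6, B5–B7

Every bag has size at most 4, so the width is 4 − 1 = 3 and tw(G) ≤ 3. On the other hand G contains the 4-clique {1, 2, 4, 10}. A clique must lie in a single bag of any decomposition, so no decomposition can have width below 3. The upper and lower bounds meet at 3, so that is the treewidth.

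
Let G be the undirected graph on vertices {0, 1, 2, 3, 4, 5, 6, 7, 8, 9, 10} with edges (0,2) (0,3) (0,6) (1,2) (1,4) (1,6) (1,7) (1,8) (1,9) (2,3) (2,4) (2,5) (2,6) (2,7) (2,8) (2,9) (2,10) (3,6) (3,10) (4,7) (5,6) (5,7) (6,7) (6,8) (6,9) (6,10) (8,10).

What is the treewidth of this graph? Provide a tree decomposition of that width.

Each bag holds 4 vertices, so the decomposition has width 3, which upper-bounds the treewidth. Conversely, {1, 2, 4, 7} is a clique of size 4, and the vertices of any clique must share a bag in every tree decomposition; so some bag has ≥ 4 vertices and tw(G) ≥ 3. Hence tw(G) = 3 exactly.

Treewidth 3.
Bags: B1 = {1, 2, 6, 7}  B2 = {1, 2, 6, 8}  B3 = {1, 2, 4, 7}  B4 = {2, 6, 8, 10}  B5 = {2, 3, 6, 10}  B6 = {0, 2, 3, 6}  B7 = {1, 2, 6, 9}  B8 = {2, 5, 6, 7}
Tree: B1–B2, B1–B3, B2–B4, B4–B5, B5–B6, B1–B7, B1–B8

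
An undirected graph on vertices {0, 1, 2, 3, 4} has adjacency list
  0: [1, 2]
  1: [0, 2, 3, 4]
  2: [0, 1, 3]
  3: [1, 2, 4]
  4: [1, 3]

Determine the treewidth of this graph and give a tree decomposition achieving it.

Treewidth 2.
One optimal decomposition is:
Bags: B1 = {0, 1, 2}  B2 = {1, 2, 3}  B3 = {1, 3, 4}
Tree: B1–B2, B2–B3

The largest bag has 3 vertices, giving width 2; this decomposition certifies tw(G) ≤ 2. For the lower bound, the 3 vertices {0, 1, 2} are pairwise adjacent, and any tree decomposition puts a clique entirely inside one bag — forcing width ≥ 2. Therefore the treewidth is 2.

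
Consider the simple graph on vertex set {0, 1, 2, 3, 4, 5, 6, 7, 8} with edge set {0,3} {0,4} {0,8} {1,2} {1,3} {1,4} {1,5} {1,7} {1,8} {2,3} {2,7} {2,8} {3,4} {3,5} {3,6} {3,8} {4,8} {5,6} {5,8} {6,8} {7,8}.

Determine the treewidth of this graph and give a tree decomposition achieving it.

Treewidth 3.
One such decomposition:
Bags: B1 = {1, 3, 4, 8}  B2 = {0, 3, 4, 8}  B3 = {1, 3, 5, 8}  B4 = {1, 2, 3, 8}  B5 = {1, 2, 7, 8}  B6 = {3, 5, 6, 8}
Tree: B1–B2, B1–B3, B1–B4, B4–B5, B3–B6

Each bag holds 4 vertices, so the decomposition has width 3, which upper-bounds the treewidth. Conversely, {0, 3, 4, 8} is a clique of size 4, and the vertices of any clique must share a bag in every tree decomposition; so some bag has ≥ 4 vertices and tw(G) ≥ 3. The upper and lower bounds meet at 3, so that is the treewidth.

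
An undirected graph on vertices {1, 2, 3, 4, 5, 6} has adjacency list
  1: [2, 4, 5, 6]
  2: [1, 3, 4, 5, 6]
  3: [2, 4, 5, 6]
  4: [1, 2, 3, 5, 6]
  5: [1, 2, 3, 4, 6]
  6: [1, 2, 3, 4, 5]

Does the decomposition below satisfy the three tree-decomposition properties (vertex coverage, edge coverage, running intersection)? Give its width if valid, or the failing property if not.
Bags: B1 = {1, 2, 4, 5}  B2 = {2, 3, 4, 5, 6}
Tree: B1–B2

A tree decomposition must satisfy three properties: every vertex lies in some bag; for every edge, both endpoints lie together in some bag; and for every vertex, the bags containing it form a connected subtree. Here edge (6,1) lies in no bag, so the decomposition is invalid.

No — edge (6,1) lies in no bag.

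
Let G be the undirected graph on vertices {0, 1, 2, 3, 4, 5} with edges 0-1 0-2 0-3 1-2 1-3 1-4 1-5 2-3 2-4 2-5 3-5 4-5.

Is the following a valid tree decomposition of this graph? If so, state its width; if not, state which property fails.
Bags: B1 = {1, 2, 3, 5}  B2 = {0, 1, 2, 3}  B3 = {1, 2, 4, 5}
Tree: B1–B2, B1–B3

Yes; width 3.

Vertex coverage: the bags together contain {0, 1, 2, 3, 4, 5}, the full vertex set. Edge coverage: each edge of G has both endpoints in at least one bag. Running intersection: for every vertex, the bags containing it form a connected subtree. All three properties hold, so this is a valid tree decomposition of width max|bag| − 1 = 3, and hence tw(G) ≤ 3.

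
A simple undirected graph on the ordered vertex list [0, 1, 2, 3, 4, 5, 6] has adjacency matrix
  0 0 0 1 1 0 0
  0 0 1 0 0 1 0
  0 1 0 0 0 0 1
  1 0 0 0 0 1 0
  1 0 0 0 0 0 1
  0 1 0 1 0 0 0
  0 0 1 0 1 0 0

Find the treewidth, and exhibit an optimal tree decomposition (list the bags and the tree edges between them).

Treewidth 2.
Bags: B1 = {0, 4, 6}  B2 = {0, 2, 6}  B3 = {0, 1, 2}  B4 = {0, 1, 5}  B5 = {0, 3, 5}
Tree: B1–B2, B2–B3, B3–B4, B4–B5

Each bag holds 3 vertices, so the decomposition has width 2, which upper-bounds the treewidth. Since 0–4–6–2–1–5–3–0 is a cycle in G, G is not acyclic. Forests are exactly the graphs of treewidth ≤ 1, so tw(G) ≥ 2. The upper and lower bounds meet at 2, so that is the treewidth.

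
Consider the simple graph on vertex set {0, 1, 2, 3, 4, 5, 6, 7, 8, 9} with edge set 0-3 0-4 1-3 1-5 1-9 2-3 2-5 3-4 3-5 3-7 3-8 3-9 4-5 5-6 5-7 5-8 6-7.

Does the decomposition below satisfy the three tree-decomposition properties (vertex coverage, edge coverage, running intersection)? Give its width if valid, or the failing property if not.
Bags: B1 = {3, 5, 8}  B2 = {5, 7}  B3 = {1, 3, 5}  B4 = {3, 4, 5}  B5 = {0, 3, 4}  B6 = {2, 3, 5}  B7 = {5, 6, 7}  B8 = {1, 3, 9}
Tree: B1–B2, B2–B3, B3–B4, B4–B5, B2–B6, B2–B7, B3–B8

No — edge (3,7) lies in no bag.

A tree decomposition must satisfy three properties: every vertex lies in some bag; for every edge, both endpoints lie together in some bag; and for every vertex, the bags containing it form a connected subtree. Here edge (3,7) lies in no bag, so the decomposition is invalid.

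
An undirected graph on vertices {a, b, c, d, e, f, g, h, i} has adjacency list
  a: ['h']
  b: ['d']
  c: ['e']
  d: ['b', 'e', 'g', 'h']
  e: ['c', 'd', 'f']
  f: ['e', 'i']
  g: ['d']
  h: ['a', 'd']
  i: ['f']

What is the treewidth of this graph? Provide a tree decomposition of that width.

Every bag has size at most 2, so the width is 2 − 1 = 1 and tw(G) ≤ 1. Any graph with an edge has treewidth ≥ 1, and G has the edge e–f. The upper and lower bounds meet at 1, so that is the treewidth.

Treewidth 1.
Bags: B1 = {e, f}  B2 = {f, i}  B3 = {d, e}  B4 = {d, h}  B5 = {d, g}  B6 = {a, h}  B7 = {b, d}  B8 = {c, e}
Tree: B1–B2, B1–B3, B3–B4, B4–B5, B4–B6, B5–B7, B3–B8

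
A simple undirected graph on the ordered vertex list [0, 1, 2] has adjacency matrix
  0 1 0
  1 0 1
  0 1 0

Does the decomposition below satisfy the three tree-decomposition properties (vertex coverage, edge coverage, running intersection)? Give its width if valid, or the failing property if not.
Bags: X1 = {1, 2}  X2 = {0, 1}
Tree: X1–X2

Every vertex of G appears in some bag (union = {0, 1, 2}); every edge is covered by a bag; and for each vertex v the set of bags containing v is connected in the bag tree. The decomposition is therefore valid. The largest bag has 2 vertices, so the width is 1.

Yes; width 1.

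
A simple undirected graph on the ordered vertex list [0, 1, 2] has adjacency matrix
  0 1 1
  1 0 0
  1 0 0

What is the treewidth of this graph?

A width-1 tree decomposition is:
Bags: B1 = {0, 1}  B2 = {0, 2}
Tree: B1–B2
Every bag has size at most 2, so the width is 2 − 1 = 1 and tw(G) ≤ 1. G has an edge, so its treewidth is at least 1. Therefore the treewidth is 1.

1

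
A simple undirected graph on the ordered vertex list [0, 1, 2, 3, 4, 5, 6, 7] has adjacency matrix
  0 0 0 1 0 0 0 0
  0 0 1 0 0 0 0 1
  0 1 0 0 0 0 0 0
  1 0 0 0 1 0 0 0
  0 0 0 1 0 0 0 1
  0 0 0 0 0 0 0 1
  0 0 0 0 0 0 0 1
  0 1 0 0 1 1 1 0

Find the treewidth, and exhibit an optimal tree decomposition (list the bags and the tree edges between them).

Every bag has size at most 2, so the width is 2 − 1 = 1 and tw(G) ≤ 1. G has an edge, so its treewidth is at least 1. The upper and lower bounds meet at 1, so that is the treewidth.

Treewidth 1.
One such decomposition:
Bags: B1 = {4, 7}  B2 = {1, 7}  B3 = {5, 7}  B4 = {6, 7}  B5 = {3, 4}  B6 = {0, 3}  B7 = {1, 2}
Tree: B1–B2, B2–B3, B3–B4, B1–B5, B5–B6, B2–B7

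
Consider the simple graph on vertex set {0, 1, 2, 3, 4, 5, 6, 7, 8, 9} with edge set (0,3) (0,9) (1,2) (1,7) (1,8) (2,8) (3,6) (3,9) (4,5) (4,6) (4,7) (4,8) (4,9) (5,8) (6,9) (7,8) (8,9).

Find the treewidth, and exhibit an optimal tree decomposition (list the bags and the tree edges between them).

Every bag has size at most 3, so the width is 3 − 1 = 2 and tw(G) ≤ 2. For the lower bound, the 3 vertices {0, 3, 9} are pairwise adjacent, and any tree decomposition puts a clique entirely inside one bag — forcing width ≥ 2. Combining the bounds, tw(G) = 2.

Treewidth 2.
Bags: B1 = {4, 7, 8}  B2 = {4, 8, 9}  B3 = {4, 6, 9}  B4 = {1, 7, 8}  B5 = {3, 6, 9}  B6 = {0, 3, 9}  B7 = {4, 5, 8}  B8 = {1, 2, 8}
Tree: B1–B2, B2–B3, B1–B4, B3–B5, B5–B6, B2–B7, B4–B8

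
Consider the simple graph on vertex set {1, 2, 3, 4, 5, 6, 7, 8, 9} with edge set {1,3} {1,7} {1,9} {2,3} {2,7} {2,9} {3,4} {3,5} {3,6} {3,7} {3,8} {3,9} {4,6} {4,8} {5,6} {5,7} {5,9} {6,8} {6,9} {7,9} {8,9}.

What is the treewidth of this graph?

A width-3 tree decomposition is:
Bags: B1 = {3, 5, 7, 9}  B2 = {3, 5, 6, 9}  B3 = {2, 3, 7, 9}  B4 = {3, 6, 8, 9}  B5 = {3, 4, 6, 8}  B6 = {1, 3, 7, 9}
Tree: B1–B2, B1–B3, B2–B4, B4–B5, B1–B6
The largest bag has 4 vertices, giving width 3; this decomposition certifies tw(G) ≤ 3. On the other hand G contains the 4-clique {3, 6, 8, 9}. A clique must lie in a single bag of any decomposition, so no decomposition can have width below 3. Combining the bounds, tw(G) = 3.

3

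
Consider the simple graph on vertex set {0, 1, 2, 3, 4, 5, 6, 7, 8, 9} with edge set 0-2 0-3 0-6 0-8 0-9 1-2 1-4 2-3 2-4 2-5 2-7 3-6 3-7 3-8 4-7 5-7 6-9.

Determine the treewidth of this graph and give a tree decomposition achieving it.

Treewidth 2.
One such decomposition:
Bags: B1 = {0, 2, 3}  B2 = {2, 3, 7}  B3 = {2, 4, 7}  B4 = {0, 3, 6}  B5 = {1, 2, 4}  B6 = {0, 3, 8}  B7 = {2, 5, 7}  B8 = {0, 6, 9}
Tree: B1–B2, B2–B3, B1–B4, B3–B5, B4–B6, B3–B7, B4–B8

The largest bag has 3 vertices, giving width 2; this decomposition certifies tw(G) ≤ 2. For the lower bound, the 3 vertices {0, 3, 8} are pairwise adjacent, and any tree decomposition puts a clique entirely inside one bag — forcing width ≥ 2. The upper and lower bounds meet at 2, so that is the treewidth.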